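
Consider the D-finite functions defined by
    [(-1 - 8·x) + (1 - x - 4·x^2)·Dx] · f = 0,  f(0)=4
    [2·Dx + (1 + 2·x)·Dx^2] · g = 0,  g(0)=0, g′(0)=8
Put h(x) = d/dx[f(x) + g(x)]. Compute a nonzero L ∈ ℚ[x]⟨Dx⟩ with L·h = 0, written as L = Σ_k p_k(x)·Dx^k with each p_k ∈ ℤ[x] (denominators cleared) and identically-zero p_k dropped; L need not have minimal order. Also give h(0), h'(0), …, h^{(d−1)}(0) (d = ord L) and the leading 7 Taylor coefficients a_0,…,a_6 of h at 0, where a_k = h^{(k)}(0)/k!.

L = (94 + 644·x + 1664·x^2 + 1920·x^3 + 1536·x^4) + (23 + 324·x + 1448·x^2 + 3072·x^3 + 3904·x^4 + 2560·x^5)·Dx + (-6 - 35·x - 53·x^2 + 98·x^3 + 528·x^4 + 864·x^5 + 512·x^6)·Dx^2  (order 2).
h: a_k = 12, 24, 140, 400, 1428, 4088, 12860, …
ICs: h(0) = 12, h′(0) = 24.

f: a_k = 4, 4, 20, 36, 116, 260, 724, …
g: a_k = 0, 8, -8, 32/3, -16, 128/5, -128/3, …
L₀ := lclm(L_f,L_g); ord L₀ ≤ 1+2.
h₀' ⇒ L via d/dx closure of L₀.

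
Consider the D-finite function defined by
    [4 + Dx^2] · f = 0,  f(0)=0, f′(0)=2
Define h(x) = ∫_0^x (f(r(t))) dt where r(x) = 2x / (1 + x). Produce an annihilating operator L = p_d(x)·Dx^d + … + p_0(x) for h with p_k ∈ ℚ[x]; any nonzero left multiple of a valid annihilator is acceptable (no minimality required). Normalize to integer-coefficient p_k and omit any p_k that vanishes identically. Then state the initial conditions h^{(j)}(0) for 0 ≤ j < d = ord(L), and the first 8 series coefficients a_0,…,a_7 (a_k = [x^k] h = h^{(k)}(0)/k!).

L = 16·Dx + (2 + 6·x + 6·x^2 + 2·x^3)·Dx^2 + (1 + 4·x + 6·x^2 + 4·x^3 + x^4)·Dx^3  (order 3).
h: a_k = 0, 0, 2, -4/3, -5/3, 28/5, -386/45, 60/7, …
ICs: h(0) = 0, h′(0) = 0, h′′(0) = 4.

f: a_k = 0, 2, 0, -4/3, 0, 4/15, 0, -8/315, …
L₀ from L_f via x↦r, Dx↦r'^{-1}Dx.
h=∫₀ˣh₀: take L = L₀·Dx.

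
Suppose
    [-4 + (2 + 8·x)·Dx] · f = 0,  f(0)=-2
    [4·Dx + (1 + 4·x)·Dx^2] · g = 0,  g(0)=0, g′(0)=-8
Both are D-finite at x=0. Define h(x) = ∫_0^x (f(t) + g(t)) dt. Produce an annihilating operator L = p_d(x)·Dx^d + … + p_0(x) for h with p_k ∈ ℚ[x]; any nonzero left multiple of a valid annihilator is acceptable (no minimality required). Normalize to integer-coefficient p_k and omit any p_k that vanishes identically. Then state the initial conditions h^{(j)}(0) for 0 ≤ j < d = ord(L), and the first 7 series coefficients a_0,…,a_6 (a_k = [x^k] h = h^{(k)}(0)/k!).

L = 8·Dx^2 + (10 + 40·x)·Dx^3 + (1 + 8·x + 16·x^2)·Dx^4  (order 4).
h: a_k = 0, -2, -6, 20/3, -38/3, 148/5, -388/5, …
ICs: h(0) = 0, h′(0) = -2, h′′(0) = -12, h′′′(0) = 40.

f: a_k = -2, -4, 4, -8, 20, -56, 168, …
g: a_k = 0, -8, 16, -128/3, 128, -2048/5, 4096/3, …
f+g: L₀ = lclm(L_f,L_g), ord ≤ 1+2.
∫: right-multiply L₀ by Dx.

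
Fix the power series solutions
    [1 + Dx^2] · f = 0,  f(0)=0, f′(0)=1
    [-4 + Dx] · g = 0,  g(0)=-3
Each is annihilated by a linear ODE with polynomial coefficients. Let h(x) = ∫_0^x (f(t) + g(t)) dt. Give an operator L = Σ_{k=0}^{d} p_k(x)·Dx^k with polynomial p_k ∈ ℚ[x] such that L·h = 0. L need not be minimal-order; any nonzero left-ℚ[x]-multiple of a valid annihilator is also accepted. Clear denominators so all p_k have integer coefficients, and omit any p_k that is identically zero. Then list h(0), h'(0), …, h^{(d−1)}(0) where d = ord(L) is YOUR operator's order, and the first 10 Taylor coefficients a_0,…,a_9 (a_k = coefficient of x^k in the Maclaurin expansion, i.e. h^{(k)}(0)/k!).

L = -4·Dx + Dx^2 - 4·Dx^3 + Dx^4  (order 4).
h: a_k = 0, -3, -11/2, -8, -193/24, -32/5, -3071/720, -256/105, -49153/40320, -512/945, …
ICs: h(0) = 0, h′(0) = -3, h′′(0) = -11, h′′′(0) = -48.

f: a_k = 0, 1, 0, -1/6, 0, 1/120, 0, -1/5040, 0, 1/362880, …
g: a_k = -3, -12, -24, -32, -32, -128/5, -256/15, -1024/105, -512/105, -2048/945, …
Sum ⇒ L₀ = lclm(L_f,L_g) in ℚ(x)⟨Dx⟩.
∫: right-multiply L₀ by Dx.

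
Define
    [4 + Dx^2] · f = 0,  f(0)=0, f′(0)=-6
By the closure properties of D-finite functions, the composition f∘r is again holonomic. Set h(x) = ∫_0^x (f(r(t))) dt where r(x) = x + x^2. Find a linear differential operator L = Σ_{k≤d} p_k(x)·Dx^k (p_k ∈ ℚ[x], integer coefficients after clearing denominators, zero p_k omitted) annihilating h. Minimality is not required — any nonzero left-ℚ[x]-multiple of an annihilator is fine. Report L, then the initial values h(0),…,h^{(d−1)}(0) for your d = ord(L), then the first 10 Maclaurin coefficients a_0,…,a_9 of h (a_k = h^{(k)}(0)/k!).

f: a_k = 0, -6, 0, 4, 0, -4/5, 0, 8/105, 0, -4/945, …
Change of var in L_f (x↦r) gives L₀.
∫: right-multiply L₀ by Dx.
L = (4 + 24·x + 48·x^2 + 32·x^3)·Dx - 2·Dx^2 + (1 + 2·x)·Dx^3  (order 3).
h: a_k = 0, 0, -3, -2, 1, 12/5, 28/15, 0, -104/105, -112/135, …
ICs: h(0) = 0, h′(0) = 0, h′′(0) = -6.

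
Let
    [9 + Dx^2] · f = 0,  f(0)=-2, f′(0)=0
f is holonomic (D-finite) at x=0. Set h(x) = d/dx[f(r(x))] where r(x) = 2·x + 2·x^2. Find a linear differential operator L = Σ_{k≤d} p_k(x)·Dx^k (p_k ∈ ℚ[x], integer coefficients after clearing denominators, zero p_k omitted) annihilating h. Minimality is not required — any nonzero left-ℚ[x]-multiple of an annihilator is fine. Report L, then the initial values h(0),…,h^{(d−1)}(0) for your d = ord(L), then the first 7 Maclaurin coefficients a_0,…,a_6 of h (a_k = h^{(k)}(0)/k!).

f: a_k = -2, 0, 9, 0, -27/4, 0, 81/40, …
Substitute x→r, Dx→(1/r')Dx; clear ⇒ L₀.
Derive L from L₀ (diff closure).
L = (48 + 288·x + 864·x^2 + 1152·x^3 + 576·x^4) + (-6 - 12·x)·Dx + (1 + 4·x + 4·x^2)·Dx^2  (order 2).
h: a_k = 0, 72, 216, -288, -2160, -15552/5, 12096/5, …
ICs: h(0) = 0, h′(0) = 72.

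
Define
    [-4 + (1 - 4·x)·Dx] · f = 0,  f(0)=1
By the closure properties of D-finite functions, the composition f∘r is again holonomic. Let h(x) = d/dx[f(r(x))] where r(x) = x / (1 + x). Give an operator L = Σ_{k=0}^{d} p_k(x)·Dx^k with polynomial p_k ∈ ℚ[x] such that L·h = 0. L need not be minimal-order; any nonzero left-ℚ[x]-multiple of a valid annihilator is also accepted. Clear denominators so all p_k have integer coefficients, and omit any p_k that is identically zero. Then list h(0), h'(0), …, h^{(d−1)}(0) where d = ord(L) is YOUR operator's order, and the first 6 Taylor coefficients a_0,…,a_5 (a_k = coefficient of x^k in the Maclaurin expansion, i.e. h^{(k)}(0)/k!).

f: a_k = 1, 4, 16, 64, 256, 1024, …
Substitute x→r, Dx→(1/r')Dx; clear ⇒ L₀.
h₀' ⇒ L via d/dx closure of L₀.
L = 6 + (-1 + 3·x)·Dx  (order 1).
h: a_k = 4, 24, 108, 432, 1620, 5832, …
ICs: h(0) = 4.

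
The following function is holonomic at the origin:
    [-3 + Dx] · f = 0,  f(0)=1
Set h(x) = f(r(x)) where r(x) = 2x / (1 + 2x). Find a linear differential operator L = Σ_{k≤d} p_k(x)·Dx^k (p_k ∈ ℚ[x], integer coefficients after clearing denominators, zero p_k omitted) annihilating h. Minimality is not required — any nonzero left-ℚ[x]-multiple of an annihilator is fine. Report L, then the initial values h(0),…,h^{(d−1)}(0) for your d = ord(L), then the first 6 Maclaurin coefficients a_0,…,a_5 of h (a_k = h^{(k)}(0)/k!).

f: a_k = 1, 3, 9/2, 9/2, 27/8, 81/40, …
Substitute x→r, Dx→(1/r')Dx; clear ⇒ L₀.
L = -6 + (1 + 4·x + 4·x^2)·Dx  (order 1).
h: a_k = 1, 6, 6, -12, 6, 84/5, …
ICs: h(0) = 1.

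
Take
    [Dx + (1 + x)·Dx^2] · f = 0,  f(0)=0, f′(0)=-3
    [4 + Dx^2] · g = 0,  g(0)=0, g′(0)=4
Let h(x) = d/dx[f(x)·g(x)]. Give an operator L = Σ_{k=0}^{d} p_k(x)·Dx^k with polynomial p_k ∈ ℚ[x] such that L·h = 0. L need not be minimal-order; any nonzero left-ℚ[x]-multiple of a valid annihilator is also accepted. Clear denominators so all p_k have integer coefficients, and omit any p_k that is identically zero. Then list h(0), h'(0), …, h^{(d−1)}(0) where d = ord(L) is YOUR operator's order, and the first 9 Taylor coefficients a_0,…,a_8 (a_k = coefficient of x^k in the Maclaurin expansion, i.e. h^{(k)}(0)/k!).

f: a_k = 0, -3, 3/2, -1, 3/4, -3/5, 1/2, -3/7, 3/8, …
g: a_k = 0, 4, 0, -8/3, 0, 8/15, 0, -16/315, 0, …
L₀ := L_f ⊗_s L_g (sym. prod.), ord ≤ 4.
Derive L from L₀ (diff closure).
L = (-56 + 896·x + 4416·x^2 + 8064·x^3 + 7136·x^4 + 3072·x^5 + 512·x^6) + (72 + 776·x + 2080·x^2 + 2400·x^3 + 1280·x^4 + 256·x^5)·Dx + (70 + 824·x + 2780·x^2 + 4416·x^3 + 3664·x^4 + 1536·x^5 + 256·x^6)·Dx^2 + (18 + 194·x + 520·x^2 + 600·x^3 + 320·x^4 + 64·x^5)·Dx^3 + (21 + 150·x + 419·x^2 + 600·x^3 + 470·x^4 + 192·x^5 + 32·x^6)·Dx^4  (order 4).
h: a_k = 0, -24, 18, 16, -5, -8, 28/5, -416/105, 309/70, …
ICs: h(0) = 0, h′(0) = -24, h′′(0) = 36, h′′′(0) = 96.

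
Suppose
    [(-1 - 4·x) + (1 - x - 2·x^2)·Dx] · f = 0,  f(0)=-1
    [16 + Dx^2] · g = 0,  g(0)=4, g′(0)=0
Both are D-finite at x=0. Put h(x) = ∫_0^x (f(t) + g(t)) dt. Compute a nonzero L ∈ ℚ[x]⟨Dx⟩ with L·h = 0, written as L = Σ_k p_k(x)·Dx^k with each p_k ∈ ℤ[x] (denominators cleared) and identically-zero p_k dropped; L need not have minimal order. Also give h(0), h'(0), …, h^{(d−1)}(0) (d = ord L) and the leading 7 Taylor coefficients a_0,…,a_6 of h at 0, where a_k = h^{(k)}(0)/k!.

L = (368 + 1408·x - 256·x^2 + 512·x^3 + 2560·x^4 + 2048·x^5)·Dx + (-176 + 336·x + 384·x^2 - 1024·x^3 - 384·x^4 + 1536·x^5 + 1024·x^6)·Dx^2 + (23 + 88·x - 16·x^2 + 32·x^3 + 160·x^4 + 128·x^5)·Dx^3 + (-11 + 21·x + 24·x^2 - 64·x^3 - 24·x^4 + 96·x^5 + 64·x^6)·Dx^4  (order 4).
h: a_k = 0, 3, -1/2, -35/3, -5/4, 19/3, -7/2, …
ICs: h(0) = 0, h′(0) = 3, h′′(0) = -1, h′′′(0) = -70.

f: a_k = -1, -1, -3, -5, -11, -21, -43, …
g: a_k = 4, 0, -32, 0, 128/3, 0, -1024/45, …
h₀=f+g: left-lcm gives L₀, ord ≤ 3.
h=∫h₀ ⇒ L = L₀·Dx.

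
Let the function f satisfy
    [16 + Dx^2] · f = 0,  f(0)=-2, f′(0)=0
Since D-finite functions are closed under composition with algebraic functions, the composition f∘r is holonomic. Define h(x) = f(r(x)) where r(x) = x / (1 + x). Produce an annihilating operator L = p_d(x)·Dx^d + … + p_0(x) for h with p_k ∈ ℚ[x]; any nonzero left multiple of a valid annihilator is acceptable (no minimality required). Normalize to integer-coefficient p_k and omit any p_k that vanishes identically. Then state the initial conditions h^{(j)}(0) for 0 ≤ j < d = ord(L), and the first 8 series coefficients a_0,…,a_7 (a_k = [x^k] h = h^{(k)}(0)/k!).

L = 16 + (2 + 6·x + 6·x^2 + 2·x^3)·Dx + (1 + 4·x + 6·x^2 + 4·x^3 + x^4)·Dx^2  (order 2).
h: a_k = -2, 0, 16, -32, 80/3, 64/3, -5488/45, 1312/5, …
ICs: h(0) = -2, h′(0) = 0.

f: a_k = -2, 0, 16, 0, -64/3, 0, 512/45, 0, …
L₀ from L_f via x↦r, Dx↦r'^{-1}Dx.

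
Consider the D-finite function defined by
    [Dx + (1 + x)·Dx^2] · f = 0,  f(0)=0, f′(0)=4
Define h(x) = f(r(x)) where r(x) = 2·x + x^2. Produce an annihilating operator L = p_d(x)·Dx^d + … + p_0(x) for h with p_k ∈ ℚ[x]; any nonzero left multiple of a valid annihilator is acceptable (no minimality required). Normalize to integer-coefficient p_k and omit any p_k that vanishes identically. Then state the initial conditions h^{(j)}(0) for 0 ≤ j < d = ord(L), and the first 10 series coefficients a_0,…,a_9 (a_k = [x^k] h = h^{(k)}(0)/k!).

L = Dx + (1 + x)·Dx^2  (order 2).
h: a_k = 0, 8, -4, 8/3, -2, 8/5, -4/3, 8/7, -1, 8/9, …
ICs: h(0) = 0, h′(0) = 8.

f: a_k = 0, 4, -2, 4/3, -1, 4/5, -2/3, 4/7, -1/2, 4/9, …
Substitute x→r, Dx→(1/r')Dx; clear ⇒ L₀.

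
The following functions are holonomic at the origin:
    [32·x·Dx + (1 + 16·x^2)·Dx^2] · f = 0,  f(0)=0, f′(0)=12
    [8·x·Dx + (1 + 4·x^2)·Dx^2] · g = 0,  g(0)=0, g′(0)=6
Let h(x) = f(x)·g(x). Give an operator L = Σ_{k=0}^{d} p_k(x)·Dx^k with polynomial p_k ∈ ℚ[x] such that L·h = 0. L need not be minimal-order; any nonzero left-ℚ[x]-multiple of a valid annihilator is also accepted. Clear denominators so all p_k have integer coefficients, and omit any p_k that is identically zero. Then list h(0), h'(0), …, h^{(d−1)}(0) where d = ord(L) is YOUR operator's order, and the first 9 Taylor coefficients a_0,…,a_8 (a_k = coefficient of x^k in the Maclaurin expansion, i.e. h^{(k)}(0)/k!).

L = (-1536·x - 51200·x^3 - 262144·x^5 + 655360·x^7 + 6291456·x^9)·Dx + (-80 - 6592·x^2 - 92160·x^4 - 229376·x^6 + 2293760·x^8 + 9437184·x^10)·Dx^2 + (-160·x - 4480·x^3 - 30720·x^5 + 69632·x^7 + 1310720·x^9 + 3145728·x^11)·Dx^3 + (-1 - 40·x^2 - 464·x^4 + 29696·x^8 + 163840·x^10 + 262144·x^12)·Dx^4  (order 4).
h: a_k = 0, 0, 72, 0, -480, 0, 22144/5, 0, -342528/7, …
ICs: h(0) = 0, h′(0) = 0, h′′(0) = 144, h′′′(0) = 0.

f: a_k = 0, 12, 0, -64, 0, 3072/5, 0, -49152/7, 0, …
g: a_k = 0, 6, 0, -8, 0, 96/5, 0, -384/7, 0, …
Sym-product of L_f,L_g gives L₀ (≤ ord 4).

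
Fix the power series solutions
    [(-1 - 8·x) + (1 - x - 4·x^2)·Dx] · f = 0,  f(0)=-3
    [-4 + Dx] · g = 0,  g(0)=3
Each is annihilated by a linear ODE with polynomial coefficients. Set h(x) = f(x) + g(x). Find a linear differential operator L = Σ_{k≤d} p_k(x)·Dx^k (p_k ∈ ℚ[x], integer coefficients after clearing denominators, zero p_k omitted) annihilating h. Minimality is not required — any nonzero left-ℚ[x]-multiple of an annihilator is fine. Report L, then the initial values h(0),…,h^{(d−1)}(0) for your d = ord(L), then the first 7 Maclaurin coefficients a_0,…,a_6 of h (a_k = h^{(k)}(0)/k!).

f: a_k = -3, -3, -15, -27, -87, -195, -543, …
g: a_k = 3, 12, 24, 32, 32, 128/5, 256/15, …
L₀ := lclm(L_f,L_g); ord L₀ ≤ 1+1.
L = (-24 + 16·x - 576·x^2 - 512·x^3) + (-6 + 56·x + 208·x^2 - 128·x^3 - 256·x^4)·Dx + (3 - 15·x - 16·x^2 + 64·x^3 + 64·x^4)·Dx^2  (order 2).
h: a_k = 0, 9, 9, 5, -55, -847/5, -7889/15, …
ICs: h(0) = 0, h′(0) = 9.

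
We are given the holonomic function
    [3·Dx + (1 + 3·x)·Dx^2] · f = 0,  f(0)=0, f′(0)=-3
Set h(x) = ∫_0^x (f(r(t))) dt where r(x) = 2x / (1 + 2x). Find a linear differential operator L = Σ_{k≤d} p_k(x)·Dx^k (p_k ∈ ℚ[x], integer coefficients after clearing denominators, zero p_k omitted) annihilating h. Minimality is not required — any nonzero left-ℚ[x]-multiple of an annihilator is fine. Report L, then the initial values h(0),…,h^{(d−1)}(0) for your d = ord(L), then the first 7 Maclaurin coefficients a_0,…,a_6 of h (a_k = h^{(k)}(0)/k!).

f: a_k = 0, -3, 9/2, -9, 81/4, -243/5, 243/2, …
Change of var in L_f (x↦r) gives L₀.
Integrate: L := L₀·Dx.
L = (10 + 32·x)·Dx^2 + (1 + 10·x + 16·x^2)·Dx^3  (order 3).
h: a_k = 0, 0, -3, 10, -42, 204, -5456/5, …
ICs: h(0) = 0, h′(0) = 0, h′′(0) = -6.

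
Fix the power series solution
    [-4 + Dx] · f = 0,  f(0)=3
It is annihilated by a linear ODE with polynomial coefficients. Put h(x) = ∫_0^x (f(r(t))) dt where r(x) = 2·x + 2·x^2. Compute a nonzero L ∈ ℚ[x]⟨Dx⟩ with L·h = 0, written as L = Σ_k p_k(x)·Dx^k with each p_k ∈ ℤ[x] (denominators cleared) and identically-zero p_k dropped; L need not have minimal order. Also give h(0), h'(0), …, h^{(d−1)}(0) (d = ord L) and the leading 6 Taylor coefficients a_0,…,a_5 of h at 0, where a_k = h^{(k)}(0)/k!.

L = (-8 - 16·x)·Dx + Dx^2  (order 2).
h: a_k = 0, 3, 12, 40, 112, 1376/5, …
ICs: h(0) = 0, h′(0) = 3.

f: a_k = 3, 12, 24, 32, 32, 128/5, …
Change of var in L_f (x↦r) gives L₀.
∫: right-multiply L₀ by Dx.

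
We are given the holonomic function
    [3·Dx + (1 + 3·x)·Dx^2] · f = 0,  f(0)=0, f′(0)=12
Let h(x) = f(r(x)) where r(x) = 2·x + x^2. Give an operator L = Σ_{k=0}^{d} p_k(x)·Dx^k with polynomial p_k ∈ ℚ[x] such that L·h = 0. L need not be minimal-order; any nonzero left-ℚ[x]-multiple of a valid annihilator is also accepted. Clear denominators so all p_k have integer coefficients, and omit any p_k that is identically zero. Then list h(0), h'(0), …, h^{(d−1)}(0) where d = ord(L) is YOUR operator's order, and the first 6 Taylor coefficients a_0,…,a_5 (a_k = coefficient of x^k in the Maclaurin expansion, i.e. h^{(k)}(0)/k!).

f: a_k = 0, 12, -18, 36, -81, 972/5, …
Change of var in L_f (x↦r) gives L₀.
L = (5 + 6·x + 3·x^2)·Dx + (1 + 7·x + 9·x^2 + 3·x^3)·Dx^2  (order 2).
h: a_k = 0, 24, -60, 216, -882, 19224/5, …
ICs: h(0) = 0, h′(0) = 24.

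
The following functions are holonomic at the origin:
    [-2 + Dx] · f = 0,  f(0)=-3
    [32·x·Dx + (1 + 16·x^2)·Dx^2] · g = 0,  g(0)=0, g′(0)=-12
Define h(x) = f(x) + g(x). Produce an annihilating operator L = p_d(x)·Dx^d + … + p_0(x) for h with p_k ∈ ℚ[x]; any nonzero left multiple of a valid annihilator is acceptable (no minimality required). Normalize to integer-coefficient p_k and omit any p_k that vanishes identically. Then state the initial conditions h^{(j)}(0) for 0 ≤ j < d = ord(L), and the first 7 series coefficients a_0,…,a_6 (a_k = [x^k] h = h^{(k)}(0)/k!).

L = (32 - 64·x - 1536·x^2 - 1024·x^3)·Dx + (-18 + 704·x^2 - 512·x^4)·Dx^2 + (1 + 16·x + 32·x^2 + 256·x^3 + 256·x^4)·Dx^3  (order 3).
h: a_k = -3, -18, -6, 60, -2, -3076/5, -4/15, …
ICs: h(0) = -3, h′(0) = -18, h′′(0) = -12.

f: a_k = -3, -6, -6, -4, -2, -4/5, -4/15, …
g: a_k = 0, -12, 0, 64, 0, -3072/5, 0, …
f+g: L₀ = lclm(L_f,L_g), ord ≤ 1+2.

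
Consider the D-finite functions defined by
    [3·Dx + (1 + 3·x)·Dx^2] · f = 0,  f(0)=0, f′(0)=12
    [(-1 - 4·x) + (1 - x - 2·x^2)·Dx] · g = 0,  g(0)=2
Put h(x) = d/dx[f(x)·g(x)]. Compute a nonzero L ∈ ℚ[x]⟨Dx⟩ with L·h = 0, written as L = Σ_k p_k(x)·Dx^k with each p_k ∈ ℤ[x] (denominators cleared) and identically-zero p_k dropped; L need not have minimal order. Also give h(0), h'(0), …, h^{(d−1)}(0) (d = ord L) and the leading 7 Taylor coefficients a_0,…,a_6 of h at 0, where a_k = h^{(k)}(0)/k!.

f: a_k = 0, 12, -18, 36, -81, 972/5, -486, …
g: a_k = 2, 2, 6, 10, 22, 42, 86, …
f·g: L₀ = L_f ⊗_s L_g, ord ≤ 2·1.
h₀' ⇒ L via d/dx closure of L₀.
L = (192 + 756·x + 1296·x^2) + (3 + 165·x + 864·x^2 + 1008·x^3)·Dx + (-7 - 38·x - 13·x^2 + 162·x^3 + 144·x^4)·Dx^2  (order 2).
h: a_k = 24, -24, 324, -312, 2634, -18036/5, 103314/5, …
ICs: h(0) = 24, h′(0) = -24.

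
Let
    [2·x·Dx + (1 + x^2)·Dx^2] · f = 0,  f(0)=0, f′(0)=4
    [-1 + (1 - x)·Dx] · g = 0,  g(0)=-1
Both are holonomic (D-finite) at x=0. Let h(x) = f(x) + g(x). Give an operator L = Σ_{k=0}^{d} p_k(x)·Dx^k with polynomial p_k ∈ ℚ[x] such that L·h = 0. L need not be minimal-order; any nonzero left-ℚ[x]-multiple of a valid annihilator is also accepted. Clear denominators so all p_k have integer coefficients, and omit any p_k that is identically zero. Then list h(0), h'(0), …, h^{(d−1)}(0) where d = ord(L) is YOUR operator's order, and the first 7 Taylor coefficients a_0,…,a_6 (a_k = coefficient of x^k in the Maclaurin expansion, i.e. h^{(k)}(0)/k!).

f: a_k = 0, 4, 0, -4/3, 0, 4/5, 0, …
g: a_k = -1, -1, -1, -1, -1, -1, -1, …
Weyl lclm of L_f,L_g ⇒ L₀ (ord ≤ 3).
L = (2 - 8·x - 6·x^2)·Dx + (-4 + 2·x - 4·x^2 - 6·x^3)·Dx^2 + (1 - x^4)·Dx^3  (order 3).
h: a_k = -1, 3, -1, -7/3, -1, -1/5, -1, …
ICs: h(0) = -1, h′(0) = 3, h′′(0) = -2.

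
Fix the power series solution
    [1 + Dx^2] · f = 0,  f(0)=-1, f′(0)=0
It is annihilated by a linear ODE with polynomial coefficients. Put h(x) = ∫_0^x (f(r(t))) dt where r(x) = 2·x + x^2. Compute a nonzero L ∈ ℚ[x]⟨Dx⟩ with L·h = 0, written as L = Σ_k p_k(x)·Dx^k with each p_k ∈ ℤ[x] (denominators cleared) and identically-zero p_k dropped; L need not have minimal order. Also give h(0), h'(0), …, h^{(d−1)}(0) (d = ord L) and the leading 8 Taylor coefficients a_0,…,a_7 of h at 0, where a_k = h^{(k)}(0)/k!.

f: a_k = -1, 0, 1/2, 0, -1/24, 0, 1/720, 0, …
h₀=f(r): pull back L_f along r ⇒ L₀.
h=∫₀ˣh₀: take L = L₀·Dx.
L = (4 + 12·x + 12·x^2 + 4·x^3)·Dx - Dx^2 + (1 + x)·Dx^3  (order 3).
h: a_k = 0, -1, 0, 2/3, 1/2, -1/30, -2/9, -41/315, …
ICs: h(0) = 0, h′(0) = -1, h′′(0) = 0.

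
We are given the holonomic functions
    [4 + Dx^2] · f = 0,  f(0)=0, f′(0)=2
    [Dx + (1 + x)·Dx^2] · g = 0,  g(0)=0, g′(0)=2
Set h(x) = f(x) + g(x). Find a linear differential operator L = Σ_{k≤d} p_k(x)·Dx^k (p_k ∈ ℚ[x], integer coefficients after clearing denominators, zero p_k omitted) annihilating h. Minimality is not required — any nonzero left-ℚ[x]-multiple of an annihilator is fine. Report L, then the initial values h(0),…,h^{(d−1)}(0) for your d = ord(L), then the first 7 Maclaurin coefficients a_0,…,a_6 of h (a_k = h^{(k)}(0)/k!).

L = (20 + 16·x + 8·x^2)·Dx + (12 + 28·x + 24·x^2 + 8·x^3)·Dx^2 + (5 + 4·x + 2·x^2)·Dx^3 + (3 + 7·x + 6·x^2 + 2·x^3)·Dx^4  (order 4).
h: a_k = 0, 4, -1, -2/3, -1/2, 2/3, -1/3, …
ICs: h(0) = 0, h′(0) = 4, h′′(0) = -2, h′′′(0) = -4.

f: a_k = 0, 2, 0, -4/3, 0, 4/15, 0, …
g: a_k = 0, 2, -1, 2/3, -1/2, 2/5, -1/3, …
h₀=f+g: left-lcm gives L₀, ord ≤ 4.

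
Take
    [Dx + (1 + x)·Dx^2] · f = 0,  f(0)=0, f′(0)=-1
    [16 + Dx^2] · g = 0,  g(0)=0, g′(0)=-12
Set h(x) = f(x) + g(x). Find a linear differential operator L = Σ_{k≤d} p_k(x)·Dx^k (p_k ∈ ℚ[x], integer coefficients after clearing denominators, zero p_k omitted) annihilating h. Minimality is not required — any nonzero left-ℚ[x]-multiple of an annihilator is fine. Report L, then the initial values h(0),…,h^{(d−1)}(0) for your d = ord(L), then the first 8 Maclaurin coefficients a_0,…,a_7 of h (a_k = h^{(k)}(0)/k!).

L = (176 + 256·x + 128·x^2)·Dx + (144 + 400·x + 384·x^2 + 128·x^3)·Dx^2 + (11 + 16·x + 8·x^2)·Dx^3 + (9 + 25·x + 24·x^2 + 8·x^3)·Dx^4  (order 4).
h: a_k = 0, -13, 1/2, 95/3, 1/4, -129/5, 1/6, 1009/105, …
ICs: h(0) = 0, h′(0) = -13, h′′(0) = 1, h′′′(0) = 190.

f: a_k = 0, -1, 1/2, -1/3, 1/4, -1/5, 1/6, -1/7, …
g: a_k = 0, -12, 0, 32, 0, -128/5, 0, 1024/105, …
L₀ := lclm(L_f,L_g); ord L₀ ≤ 2+2.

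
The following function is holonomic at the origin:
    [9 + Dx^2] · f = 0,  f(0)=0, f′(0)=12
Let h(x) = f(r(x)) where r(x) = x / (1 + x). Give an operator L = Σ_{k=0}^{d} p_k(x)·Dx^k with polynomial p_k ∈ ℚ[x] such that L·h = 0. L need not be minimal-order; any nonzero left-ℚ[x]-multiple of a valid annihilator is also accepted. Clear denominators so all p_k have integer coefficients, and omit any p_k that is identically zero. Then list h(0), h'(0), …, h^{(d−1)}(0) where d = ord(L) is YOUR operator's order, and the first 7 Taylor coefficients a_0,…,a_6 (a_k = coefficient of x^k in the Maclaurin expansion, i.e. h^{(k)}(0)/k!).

f: a_k = 0, 12, 0, -18, 0, 81/10, 0, …
f∘r: x↦r, Dx↦Dx/r' in L_f ⇒ L₀.
L = 9 + (2 + 6·x + 6·x^2 + 2·x^3)·Dx + (1 + 4·x + 6·x^2 + 4·x^3 + x^4)·Dx^2  (order 2).
h: a_k = 0, 12, -12, -6, 42, -879/10, 255/2, …
ICs: h(0) = 0, h′(0) = 12.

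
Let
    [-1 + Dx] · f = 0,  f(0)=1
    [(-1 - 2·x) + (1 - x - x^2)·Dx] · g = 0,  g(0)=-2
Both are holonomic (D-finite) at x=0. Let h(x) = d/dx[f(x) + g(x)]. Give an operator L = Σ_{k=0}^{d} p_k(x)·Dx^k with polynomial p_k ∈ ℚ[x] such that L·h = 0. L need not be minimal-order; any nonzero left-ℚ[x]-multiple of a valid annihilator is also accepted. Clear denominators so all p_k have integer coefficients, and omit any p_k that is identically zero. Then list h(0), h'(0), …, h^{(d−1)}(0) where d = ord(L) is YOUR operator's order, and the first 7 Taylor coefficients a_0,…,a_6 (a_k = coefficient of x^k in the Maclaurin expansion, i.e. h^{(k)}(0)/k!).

L = (14 + 46·x + 40·x^2 + 36·x^3 + 6·x^4) + (-17 - 48·x - 41·x^2 - 24·x^3 + 5·x^4 + 2·x^5)·Dx + (3 + 2·x + x^2 - 12·x^3 - 11·x^4 - 2·x^5)·Dx^2  (order 2).
h: a_k = -1, -7, -35/2, -239/6, -1919/24, -18719/120, -211679/720, …
ICs: h(0) = -1, h′(0) = -7.

f: a_k = 1, 1, 1/2, 1/6, 1/24, 1/120, 1/720, …
g: a_k = -2, -2, -4, -6, -10, -16, -26, …
L₀ := lclm(L_f,L_g); ord L₀ ≤ 1+1.
h=h₀': d/dx-closure on L₀ ⇒ L.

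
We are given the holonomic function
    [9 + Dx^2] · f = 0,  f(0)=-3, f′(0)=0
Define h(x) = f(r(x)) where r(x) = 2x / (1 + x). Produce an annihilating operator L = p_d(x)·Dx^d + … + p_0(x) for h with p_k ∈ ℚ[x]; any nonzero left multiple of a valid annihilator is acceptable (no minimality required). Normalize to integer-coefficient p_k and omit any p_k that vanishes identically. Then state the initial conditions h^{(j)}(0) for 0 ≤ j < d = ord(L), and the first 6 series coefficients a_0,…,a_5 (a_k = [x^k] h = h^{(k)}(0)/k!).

L = 36 + (2 + 6·x + 6·x^2 + 2·x^3)·Dx + (1 + 4·x + 6·x^2 + 4·x^3 + x^4)·Dx^2  (order 2).
h: a_k = -3, 0, 54, -108, 0, 432, …
ICs: h(0) = -3, h′(0) = 0.

f: a_k = -3, 0, 27/2, 0, -81/8, 0, …
Change of var in L_f (x↦r) gives L₀.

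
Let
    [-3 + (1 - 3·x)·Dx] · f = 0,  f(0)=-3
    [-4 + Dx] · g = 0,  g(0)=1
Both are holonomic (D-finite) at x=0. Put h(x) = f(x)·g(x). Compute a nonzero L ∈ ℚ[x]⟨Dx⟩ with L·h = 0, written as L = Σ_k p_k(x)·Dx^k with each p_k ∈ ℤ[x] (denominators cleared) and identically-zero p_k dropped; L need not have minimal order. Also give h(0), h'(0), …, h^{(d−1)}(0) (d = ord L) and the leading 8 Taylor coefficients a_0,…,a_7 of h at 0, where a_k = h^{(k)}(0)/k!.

L = (7 - 12·x) + (-1 + 3·x)·Dx  (order 1).
h: a_k = -3, -21, -87, -293, -911, -13793/5, -124393/15, -2613277/105, …
ICs: h(0) = -3.

f: a_k = -3, -9, -27, -81, -243, -729, -2187, -6561, …
g: a_k = 1, 4, 8, 32/3, 32/3, 128/15, 256/45, 1024/315, …
L₀ := L_f ⊗_s L_g (sym. prod.), ord ≤ 1.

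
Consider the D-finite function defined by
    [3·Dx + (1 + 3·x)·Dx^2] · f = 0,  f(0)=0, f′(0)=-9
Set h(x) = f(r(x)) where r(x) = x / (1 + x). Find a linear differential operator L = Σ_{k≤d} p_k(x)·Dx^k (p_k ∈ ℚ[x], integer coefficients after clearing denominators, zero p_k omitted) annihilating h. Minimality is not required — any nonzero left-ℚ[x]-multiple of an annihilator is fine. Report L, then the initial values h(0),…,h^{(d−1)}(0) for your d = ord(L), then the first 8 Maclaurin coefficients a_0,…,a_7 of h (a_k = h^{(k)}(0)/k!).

f: a_k = 0, -9, 27/2, -27, 243/4, -729/5, 729/2, -6561/7, …
h₀=f(r): pull back L_f along r ⇒ L₀.
L = (5 + 8·x)·Dx + (1 + 5·x + 4·x^2)·Dx^2  (order 2).
h: a_k = 0, -9, 45/2, -63, 765/4, -3069/5, 4095/2, -49149/7, …
ICs: h(0) = 0, h′(0) = -9.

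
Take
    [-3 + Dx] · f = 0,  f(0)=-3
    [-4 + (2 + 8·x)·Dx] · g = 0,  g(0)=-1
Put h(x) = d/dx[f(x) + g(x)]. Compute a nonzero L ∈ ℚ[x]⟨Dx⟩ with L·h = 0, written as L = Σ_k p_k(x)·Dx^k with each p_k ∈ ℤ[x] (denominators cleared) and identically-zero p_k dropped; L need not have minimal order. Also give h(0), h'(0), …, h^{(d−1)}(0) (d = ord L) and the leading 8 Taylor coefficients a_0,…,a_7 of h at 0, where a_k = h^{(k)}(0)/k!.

L = (-54 - 72·x) + (3 - 72·x - 144·x^2)·Dx + (5 + 32·x + 48·x^2)·Dx^2  (order 2).
h: a_k = -11, -23, -105/2, -1/2, -1363/8, 19431/40, -148569/80, 3841653/560, …
ICs: h(0) = -11, h′(0) = -23.

f: a_k = -3, -9, -27/2, -27/2, -81/8, -243/40, -243/80, -729/560, …
g: a_k = -1, -2, 2, -4, 10, -28, 84, -264, …
Weyl lclm of L_f,L_g ⇒ L₀ (ord ≤ 2).
h₀' ⇒ L via d/dx closure of L₀.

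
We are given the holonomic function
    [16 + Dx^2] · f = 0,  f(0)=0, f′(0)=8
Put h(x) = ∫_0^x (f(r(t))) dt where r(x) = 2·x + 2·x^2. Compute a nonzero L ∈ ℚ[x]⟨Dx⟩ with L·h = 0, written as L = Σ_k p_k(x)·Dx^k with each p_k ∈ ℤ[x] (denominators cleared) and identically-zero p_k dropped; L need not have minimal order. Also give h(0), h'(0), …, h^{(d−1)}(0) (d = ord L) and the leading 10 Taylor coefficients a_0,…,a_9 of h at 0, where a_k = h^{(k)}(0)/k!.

L = (64 + 384·x + 768·x^2 + 512·x^3)·Dx - 2·Dx^2 + (1 + 2·x)·Dx^3  (order 3).
h: a_k = 0, 0, 8, 16/3, -128/3, -512/5, 256/45, 2560/7, 182272/315, -16384/405, …
ICs: h(0) = 0, h′(0) = 0, h′′(0) = 16.

f: a_k = 0, 8, 0, -64/3, 0, 256/15, 0, -2048/315, 0, 4096/2835, …
Substitute x→r, Dx→(1/r')Dx; clear ⇒ L₀.
∫: right-multiply L₀ by Dx.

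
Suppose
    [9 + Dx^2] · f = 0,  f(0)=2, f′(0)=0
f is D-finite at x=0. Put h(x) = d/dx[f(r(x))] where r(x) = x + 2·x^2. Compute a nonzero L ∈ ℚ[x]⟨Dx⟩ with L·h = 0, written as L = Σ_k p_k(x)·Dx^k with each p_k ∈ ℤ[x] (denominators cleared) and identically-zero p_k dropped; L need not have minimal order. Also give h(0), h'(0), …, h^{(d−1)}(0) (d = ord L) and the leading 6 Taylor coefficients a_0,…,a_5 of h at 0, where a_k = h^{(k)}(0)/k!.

L = (57 + 144·x + 864·x^2 + 2304·x^3 + 2304·x^4) + (-12 - 48·x)·Dx + (1 + 8·x + 16·x^2)·Dx^2  (order 2).
h: a_k = 0, -18, -108, -117, 270, 19197/20, …
ICs: h(0) = 0, h′(0) = -18.

f: a_k = 2, 0, -9, 0, 27/4, 0, …
f∘r: x↦r, Dx↦Dx/r' in L_f ⇒ L₀.
h=h₀': d/dx-closure on L₀ ⇒ L.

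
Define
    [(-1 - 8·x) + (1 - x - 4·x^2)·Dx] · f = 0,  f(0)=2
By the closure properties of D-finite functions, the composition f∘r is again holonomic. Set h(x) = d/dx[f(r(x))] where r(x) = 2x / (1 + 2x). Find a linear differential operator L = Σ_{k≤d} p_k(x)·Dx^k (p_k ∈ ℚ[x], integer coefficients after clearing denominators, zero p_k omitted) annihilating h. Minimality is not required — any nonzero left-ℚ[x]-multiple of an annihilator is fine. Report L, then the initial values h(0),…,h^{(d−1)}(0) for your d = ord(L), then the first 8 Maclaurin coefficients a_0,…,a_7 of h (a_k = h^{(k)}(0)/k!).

L = (16 + 96·x + 960·x^2 + 1152·x^3) + (-1 - 22·x - 60·x^2 + 248·x^3 + 576·x^4)·Dx  (order 1).
h: a_k = 4, 64, 0, 2048, -5120, 61440, -258048, 1900544, …
ICs: h(0) = 4.

f: a_k = 2, 2, 10, 18, 58, 130, 362, 882, …
Substitute x→r, Dx→(1/r')Dx; clear ⇒ L₀.
h=h₀': d/dx-closure on L₀ ⇒ L.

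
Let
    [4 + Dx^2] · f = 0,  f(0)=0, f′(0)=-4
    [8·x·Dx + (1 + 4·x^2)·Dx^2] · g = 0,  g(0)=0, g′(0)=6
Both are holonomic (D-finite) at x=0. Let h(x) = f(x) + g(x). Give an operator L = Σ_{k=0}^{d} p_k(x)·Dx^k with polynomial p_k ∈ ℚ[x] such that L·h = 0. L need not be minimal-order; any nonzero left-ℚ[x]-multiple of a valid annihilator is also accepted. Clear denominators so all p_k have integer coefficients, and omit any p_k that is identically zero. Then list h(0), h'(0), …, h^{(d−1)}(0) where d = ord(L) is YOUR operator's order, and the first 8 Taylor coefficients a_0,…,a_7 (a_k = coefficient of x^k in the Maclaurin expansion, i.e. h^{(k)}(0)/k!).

L = (-352·x + 1792·x^3 + 512·x^5)·Dx + (-4 + 112·x^2 + 576·x^4 + 256·x^6)·Dx^2 + (-88·x + 448·x^3 + 128·x^5)·Dx^3 + (-1 + 28·x^2 + 144·x^4 + 64·x^6)·Dx^4  (order 4).
h: a_k = 0, 2, 0, -16/3, 0, 56/3, 0, -17264/315, …
ICs: h(0) = 0, h′(0) = 2, h′′(0) = 0, h′′′(0) = -32.

f: a_k = 0, -4, 0, 8/3, 0, -8/15, 0, 16/315, …
g: a_k = 0, 6, 0, -8, 0, 96/5, 0, -384/7, …
h₀=f+g: left-lcm gives L₀, ord ≤ 4.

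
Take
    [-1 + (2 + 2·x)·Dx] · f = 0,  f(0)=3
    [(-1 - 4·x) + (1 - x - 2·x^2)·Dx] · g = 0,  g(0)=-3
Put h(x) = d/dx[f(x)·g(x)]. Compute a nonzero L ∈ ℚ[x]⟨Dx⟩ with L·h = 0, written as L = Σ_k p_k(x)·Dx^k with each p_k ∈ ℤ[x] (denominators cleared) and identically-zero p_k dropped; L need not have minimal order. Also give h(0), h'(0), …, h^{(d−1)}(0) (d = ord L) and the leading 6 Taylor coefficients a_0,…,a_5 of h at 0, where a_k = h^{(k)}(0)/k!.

f: a_k = 3, 3/2, -3/8, 3/16, -15/128, 21/256, …
g: a_k = -3, -3, -9, -15, -33, -63, …
Product ⇒ symmetric product L₀, ord ≤ 1.
h₀' ⇒ L via d/dx closure of L₀.
L = (9 + 20·x + 20·x^2) + (-2 - 2·x + 8·x^2 + 8·x^3)·Dx  (order 1).
h: a_k = -27/2, -243/4, -2781/16, -15147/32, -300105/256, -1446741/512, …
ICs: h(0) = -27/2.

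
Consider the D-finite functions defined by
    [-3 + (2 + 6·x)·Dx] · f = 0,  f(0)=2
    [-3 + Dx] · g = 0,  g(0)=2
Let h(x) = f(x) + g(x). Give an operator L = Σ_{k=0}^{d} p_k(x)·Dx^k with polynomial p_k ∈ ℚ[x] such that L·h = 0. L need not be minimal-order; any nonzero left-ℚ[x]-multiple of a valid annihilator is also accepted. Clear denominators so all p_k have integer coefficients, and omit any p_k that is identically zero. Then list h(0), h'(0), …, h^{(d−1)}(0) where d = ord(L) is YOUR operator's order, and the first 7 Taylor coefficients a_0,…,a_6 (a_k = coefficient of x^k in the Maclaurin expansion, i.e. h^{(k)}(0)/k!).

L = (27 + 54·x) + (-15 - 72·x - 108·x^2)·Dx + (2 + 18·x + 36·x^2)·Dx^2  (order 2).
h: a_k = 4, 9, 27/4, 99/8, 27/64, 11097/640, -71361/2560, …
ICs: h(0) = 4, h′(0) = 9.

f: a_k = 2, 3, -9/4, 27/8, -405/64, 1701/128, -15309/512, …
g: a_k = 2, 6, 9, 9, 27/4, 81/20, 81/40, …
Sum ⇒ L₀ = lclm(L_f,L_g) in ℚ(x)⟨Dx⟩.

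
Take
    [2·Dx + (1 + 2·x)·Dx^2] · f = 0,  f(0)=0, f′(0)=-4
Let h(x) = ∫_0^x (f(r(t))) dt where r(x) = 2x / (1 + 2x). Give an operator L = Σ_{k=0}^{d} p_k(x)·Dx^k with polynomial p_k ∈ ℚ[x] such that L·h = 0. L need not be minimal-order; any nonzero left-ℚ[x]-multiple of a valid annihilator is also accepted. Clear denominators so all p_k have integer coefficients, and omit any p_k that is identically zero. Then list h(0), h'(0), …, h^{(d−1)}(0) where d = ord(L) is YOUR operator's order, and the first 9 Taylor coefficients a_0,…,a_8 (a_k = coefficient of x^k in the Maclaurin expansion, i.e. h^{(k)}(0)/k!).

L = (8 + 24·x)·Dx^2 + (1 + 8·x + 12·x^2)·Dx^3  (order 3).
h: a_k = 0, 0, -4, 32/3, -104/3, 128, -7744/15, 6656/3, -69952/7, …
ICs: h(0) = 0, h′(0) = 0, h′′(0) = -8.

f: a_k = 0, -4, 4, -16/3, 8, -64/5, 64/3, -256/7, 64, …
h₀=f(r): pull back L_f along r ⇒ L₀.
h=∫h₀ ⇒ L = L₀·Dx.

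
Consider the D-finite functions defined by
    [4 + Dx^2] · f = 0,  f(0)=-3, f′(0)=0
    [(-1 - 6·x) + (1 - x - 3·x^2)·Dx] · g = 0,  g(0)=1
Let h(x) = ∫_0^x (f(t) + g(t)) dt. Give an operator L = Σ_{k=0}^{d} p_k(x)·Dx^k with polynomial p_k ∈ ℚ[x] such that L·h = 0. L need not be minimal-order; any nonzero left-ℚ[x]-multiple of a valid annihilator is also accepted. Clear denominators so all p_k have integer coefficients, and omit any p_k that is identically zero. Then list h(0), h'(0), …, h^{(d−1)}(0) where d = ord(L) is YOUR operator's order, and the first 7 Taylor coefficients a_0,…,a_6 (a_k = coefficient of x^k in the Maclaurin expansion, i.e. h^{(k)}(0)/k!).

f: a_k = -3, 0, 6, 0, -2, 0, 4/15, …
g: a_k = 1, 1, 4, 7, 19, 40, 97, …
Weyl lclm of L_f,L_g ⇒ L₀ (ord ≤ 3).
h=∫h₀ ⇒ L = L₀·Dx.
L = (-92 - 608·x - 512·x^2 - 1104·x^3 - 360·x^4 - 432·x^5)·Dx + (24 - 4·x - 24·x^2 - 80·x^3 - 180·x^4 - 216·x^5 - 216·x^6)·Dx^2 + (-23 - 152·x - 128·x^2 - 276·x^3 - 90·x^4 - 108·x^5)·Dx^3 + (6 - x - 6·x^2 - 20·x^3 - 45·x^4 - 54·x^5 - 54·x^6)·Dx^4  (order 4).
h: a_k = 0, -2, 1/2, 10/3, 7/4, 17/5, 20/3, …
ICs: h(0) = 0, h′(0) = -2, h′′(0) = 1, h′′′(0) = 20.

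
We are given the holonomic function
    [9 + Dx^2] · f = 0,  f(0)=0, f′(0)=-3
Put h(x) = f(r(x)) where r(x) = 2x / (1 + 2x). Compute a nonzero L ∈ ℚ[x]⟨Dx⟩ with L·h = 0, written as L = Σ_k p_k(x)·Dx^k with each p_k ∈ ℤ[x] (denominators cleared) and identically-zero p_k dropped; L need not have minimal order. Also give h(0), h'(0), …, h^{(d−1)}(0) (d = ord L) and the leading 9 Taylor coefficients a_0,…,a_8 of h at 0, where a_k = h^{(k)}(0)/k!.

L = 36 + (4 + 24·x + 48·x^2 + 32·x^3)·Dx + (1 + 8·x + 24·x^2 + 32·x^3 + 16·x^4)·Dx^2  (order 2).
h: a_k = 0, -6, 12, 12, -168, 3516/5, -2040, 154824/35, -30288/5, …
ICs: h(0) = 0, h′(0) = -6.

f: a_k = 0, -3, 0, 9/2, 0, -81/40, 0, 243/560, 0, …
Substitute x→r, Dx→(1/r')Dx; clear ⇒ L₀.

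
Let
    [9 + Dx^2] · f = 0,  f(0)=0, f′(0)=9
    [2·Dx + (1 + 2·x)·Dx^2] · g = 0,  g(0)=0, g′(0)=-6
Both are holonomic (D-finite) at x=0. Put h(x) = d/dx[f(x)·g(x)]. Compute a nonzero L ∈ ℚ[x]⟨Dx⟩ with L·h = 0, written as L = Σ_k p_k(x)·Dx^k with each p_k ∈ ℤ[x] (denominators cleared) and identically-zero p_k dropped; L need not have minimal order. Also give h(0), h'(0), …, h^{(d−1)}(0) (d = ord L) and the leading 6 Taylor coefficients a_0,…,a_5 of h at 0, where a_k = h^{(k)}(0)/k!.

f: a_k = 0, 9, 0, -27/2, 0, 243/40, …
g: a_k = 0, -6, 6, -8, 12, -96/5, …
h₀=f·g: eliminate ⇒ L₀, order ≤ 2·2.
h=h₀': d/dx-closure on L₀ ⇒ L.
L = (-1890 - 5103·x + 24057·x^2 + 163296·x^3 + 344088·x^4 + 314928·x^5 + 104976·x^6) + (-297 + 1998·x + 19440·x^2 + 51840·x^3 + 58320·x^4 + 23328·x^5)·Dx + (-147 + 738·x + 11106·x^2 + 44064·x^3 + 80352·x^4 + 69984·x^5 + 23328·x^6)·Dx^2 + (-33 + 222·x + 2160·x^2 + 5760·x^3 + 6480·x^4 + 2592·x^5)·Dx^3 + (7 + 145·x + 937·x^2 + 2880·x^3 + 4680·x^4 + 3888·x^5 + 1296·x^6)·Dx^4  (order 4).
h: a_k = 0, -108, 162, 36, 135, -1215/2, …
ICs: h(0) = 0, h′(0) = -108, h′′(0) = 324, h′′′(0) = 216.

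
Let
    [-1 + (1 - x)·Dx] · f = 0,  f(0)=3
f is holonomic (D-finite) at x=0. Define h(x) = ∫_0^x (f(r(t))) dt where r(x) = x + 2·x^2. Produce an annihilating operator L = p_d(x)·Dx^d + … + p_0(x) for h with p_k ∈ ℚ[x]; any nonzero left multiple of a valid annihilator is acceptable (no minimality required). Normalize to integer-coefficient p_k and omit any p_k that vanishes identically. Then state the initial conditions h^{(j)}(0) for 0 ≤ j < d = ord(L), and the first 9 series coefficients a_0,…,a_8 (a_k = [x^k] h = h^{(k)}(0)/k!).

f: a_k = 3, 3, 3, 3, 3, 3, 3, 3, 3, …
Change of var in L_f (x↦r) gives L₀.
h=∫₀ˣh₀: take L = L₀·Dx.
L = (1 + 4·x)·Dx + (-1 + x + 2·x^2)·Dx^2  (order 2).
h: a_k = 0, 3, 3/2, 3, 15/4, 33/5, 21/2, 129/7, 255/8, …
ICs: h(0) = 0, h′(0) = 3.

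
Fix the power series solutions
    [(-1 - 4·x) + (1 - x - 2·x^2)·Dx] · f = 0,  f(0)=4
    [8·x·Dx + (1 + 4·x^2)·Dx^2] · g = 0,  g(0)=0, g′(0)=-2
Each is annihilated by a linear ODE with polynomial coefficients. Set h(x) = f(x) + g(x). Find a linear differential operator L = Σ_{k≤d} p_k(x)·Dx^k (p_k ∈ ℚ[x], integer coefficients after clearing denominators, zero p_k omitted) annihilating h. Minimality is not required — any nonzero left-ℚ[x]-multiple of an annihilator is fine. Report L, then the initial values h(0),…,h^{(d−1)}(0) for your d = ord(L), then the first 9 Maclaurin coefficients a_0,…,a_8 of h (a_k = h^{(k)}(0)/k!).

f: a_k = 4, 4, 12, 20, 44, 84, 172, 340, 684, …
g: a_k = 0, -2, 0, 8/3, 0, -32/5, 0, 128/7, 0, …
L₀ := lclm(L_f,L_g); ord L₀ ≤ 1+2.
L = (-24 + 96·x + 864·x^2 + 1536·x^3 + 3264·x^4 + 768·x^6)·Dx + (19 + 80·x + 100·x^2 + 544·x^3 + 1424·x^4 + 2368·x^5 + 192·x^6 + 768·x^7)·Dx^2 + (-3 - 7·x - 32·x^2 + 28·x^3 - 24·x^4 + 240·x^5 + 256·x^6 + 64·x^7 + 128·x^8)·Dx^3  (order 3).
h: a_k = 4, 2, 12, 68/3, 44, 388/5, 172, 2508/7, 684, …
ICs: h(0) = 4, h′(0) = 2, h′′(0) = 24.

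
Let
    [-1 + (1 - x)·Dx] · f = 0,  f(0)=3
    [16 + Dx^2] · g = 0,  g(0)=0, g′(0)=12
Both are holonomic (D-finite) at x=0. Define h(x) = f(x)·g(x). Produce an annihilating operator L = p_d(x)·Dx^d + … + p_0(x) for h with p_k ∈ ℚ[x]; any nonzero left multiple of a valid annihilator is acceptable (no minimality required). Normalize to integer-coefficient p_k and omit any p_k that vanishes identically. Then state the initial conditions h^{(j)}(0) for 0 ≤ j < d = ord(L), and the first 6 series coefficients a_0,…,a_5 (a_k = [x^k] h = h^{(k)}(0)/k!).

f: a_k = 3, 3, 3, 3, 3, 3, …
g: a_k = 0, 12, 0, -32, 0, 128/5, …
h₀=f·g: eliminate ⇒ L₀, order ≤ 1·2.
L = (-16 + 16·x) + 2·Dx + (-1 + x)·Dx^2  (order 2).
h: a_k = 0, 36, 36, -60, -60, 84/5, …
ICs: h(0) = 0, h′(0) = 36.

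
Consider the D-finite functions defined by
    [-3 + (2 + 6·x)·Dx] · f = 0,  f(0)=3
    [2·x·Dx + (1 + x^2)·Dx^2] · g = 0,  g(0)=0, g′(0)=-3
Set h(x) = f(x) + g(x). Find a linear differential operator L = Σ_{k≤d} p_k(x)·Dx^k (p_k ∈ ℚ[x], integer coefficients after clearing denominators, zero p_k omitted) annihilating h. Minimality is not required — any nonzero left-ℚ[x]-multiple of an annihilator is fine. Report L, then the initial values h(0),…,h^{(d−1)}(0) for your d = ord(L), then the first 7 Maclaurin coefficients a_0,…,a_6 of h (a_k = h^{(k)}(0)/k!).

f: a_k = 3, 9/2, -27/8, 81/16, -1215/128, 5103/256, -45927/1024, …
g: a_k = 0, -3, 0, 1, 0, -3/5, 0, …
h₀=f+g: left-lcm gives L₀, ord ≤ 3.
L = (-12 - 90·x + 36·x^2 + 54·x^3)·Dx + (-35 - 48·x - 102·x^2 + 144·x^3 + 189·x^4)·Dx^2 + (-6 - 10·x + 36·x^2 + 44·x^3 + 42·x^4 + 54·x^5)·Dx^3  (order 3).
h: a_k = 3, 3/2, -27/8, 97/16, -1215/128, 24747/1280, -45927/1024, …
ICs: h(0) = 3, h′(0) = 3/2, h′′(0) = -27/4.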